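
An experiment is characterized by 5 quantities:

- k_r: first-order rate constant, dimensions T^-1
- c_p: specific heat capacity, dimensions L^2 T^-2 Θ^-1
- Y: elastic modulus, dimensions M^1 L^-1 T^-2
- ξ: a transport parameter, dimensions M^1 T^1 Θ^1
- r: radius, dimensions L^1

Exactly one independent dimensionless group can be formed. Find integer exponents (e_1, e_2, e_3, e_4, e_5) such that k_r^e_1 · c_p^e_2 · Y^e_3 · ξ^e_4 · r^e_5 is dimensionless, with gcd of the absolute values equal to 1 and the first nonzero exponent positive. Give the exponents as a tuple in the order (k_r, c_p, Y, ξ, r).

(1, 1, -1, 1, -3)

M: e_1·(0) + e_2·(0) + e_3·(1) + e_4·(1) + e_5·(0) = 0
L: e_1·(0) + e_2·(2) + e_3·(-1) + e_4·(0) + e_5·(1) = 0
T: e_1·(-1) + e_2·(-2) + e_3·(-2) + e_4·(1) + e_5·(0) = 0
Θ: e_1·(0) + e_2·(-1) + e_3·(0) + e_4·(1) + e_5·(0) = 0
Solving this homogeneous linear system for the smallest-integer solution (first nonzero entry positive) gives (1, 1, -1, 1, -3).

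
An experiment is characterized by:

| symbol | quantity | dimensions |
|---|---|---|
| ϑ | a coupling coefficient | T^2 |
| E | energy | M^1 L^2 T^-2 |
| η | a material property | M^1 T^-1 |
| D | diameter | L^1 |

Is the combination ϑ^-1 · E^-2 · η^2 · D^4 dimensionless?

yes

Sum the exponent of each base dimension across the product:
  M: −[ϑ]_M − 2·[E]_M + 2·[η]_M + 4·[D]_M = −(0) − 2·(1) + 2·(1) + 4·(0) = 0
  L: −[ϑ]_L − 2·[E]_L + 2·[η]_L + 4·[D]_L = −(0) − 2·(2) + 2·(0) + 4·(1) = 0
  T: −[ϑ]_T − 2·[E]_T + 2·[η]_T + 4·[D]_T = −(2) − 2·(-2) + 2·(-1) + 4·(0) = 0
All base exponents vanish — dimensionless.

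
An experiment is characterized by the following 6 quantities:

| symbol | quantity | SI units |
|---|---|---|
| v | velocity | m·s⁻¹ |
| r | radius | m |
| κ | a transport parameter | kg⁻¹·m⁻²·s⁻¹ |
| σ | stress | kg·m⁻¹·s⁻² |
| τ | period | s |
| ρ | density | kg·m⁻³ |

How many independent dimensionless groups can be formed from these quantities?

3

There are 6 variables and 3 base dimensions (M, L, T).
The dimension matrix has rank 3.
Independent dimensionless groups: 6 − 3 = 3.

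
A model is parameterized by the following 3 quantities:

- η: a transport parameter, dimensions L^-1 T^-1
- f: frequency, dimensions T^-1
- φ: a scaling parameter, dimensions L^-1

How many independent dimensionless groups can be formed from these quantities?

1

There are 3 variables and 2 base dimensions (L, T).
The dimension matrix has rank 2.
Independent dimensionless groups: 3 − 2 = 1.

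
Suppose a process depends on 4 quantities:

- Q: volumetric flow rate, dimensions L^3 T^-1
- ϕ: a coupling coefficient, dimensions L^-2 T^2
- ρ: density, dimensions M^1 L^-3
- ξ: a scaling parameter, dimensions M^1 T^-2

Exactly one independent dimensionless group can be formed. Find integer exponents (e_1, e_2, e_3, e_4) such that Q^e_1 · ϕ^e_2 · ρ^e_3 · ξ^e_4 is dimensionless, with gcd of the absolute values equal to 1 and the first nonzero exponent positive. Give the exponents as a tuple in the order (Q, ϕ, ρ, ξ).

M: e_1·(0) + e_2·(0) + e_3·(1) + e_4·(1) = 0
L: e_1·(3) + e_2·(-2) + e_3·(-3) + e_4·(0) = 0
T: e_1·(-1) + e_2·(2) + e_3·(0) + e_4·(-2) = 0
Solving this homogeneous linear system for the smallest-integer solution (first nonzero entry positive) gives (2, -3, 4, -4).

(2, -3, 4, -4)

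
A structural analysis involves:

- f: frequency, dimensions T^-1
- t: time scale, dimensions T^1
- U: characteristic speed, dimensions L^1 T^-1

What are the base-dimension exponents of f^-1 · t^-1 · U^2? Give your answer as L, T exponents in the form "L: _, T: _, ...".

L: 2, T: -2

Collect each base-dimension exponent across the product:
  L: −(0) − (0) + 2·(1) = 2
  T: −(-1) − (1) + 2·(-1) = -2
So the dimensions are [L² T⁻²].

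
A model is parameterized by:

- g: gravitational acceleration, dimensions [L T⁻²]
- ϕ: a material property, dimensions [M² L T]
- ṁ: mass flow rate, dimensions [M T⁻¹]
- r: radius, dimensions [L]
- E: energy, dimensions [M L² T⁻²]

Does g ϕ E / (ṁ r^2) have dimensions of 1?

Sum the exponent of each base dimension across the product:
  M: [g]_M + [ϕ]_M − [ṁ]_M − 2·[r]_M + [E]_M = (0) + (2) − (1) − 2·(0) + (1) = 2
  L: [g]_L + [ϕ]_L − [ṁ]_L − 2·[r]_L + [E]_L = (1) + (1) − (0) − 2·(1) + (2) = 2
  T: [g]_T + [ϕ]_T − [ṁ]_T − 2·[r]_T + [E]_T = (-2) + (1) − (-1) − 2·(0) + (-2) = -2
Net dimensions [M² L² T⁻²] ≠ [1] — not dimensionless.

no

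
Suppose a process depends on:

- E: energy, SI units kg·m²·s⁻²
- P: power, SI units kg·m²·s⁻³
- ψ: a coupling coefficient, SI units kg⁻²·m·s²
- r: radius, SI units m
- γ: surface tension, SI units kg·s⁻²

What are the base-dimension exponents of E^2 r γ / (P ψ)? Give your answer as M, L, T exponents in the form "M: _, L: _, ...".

Collect each base-dimension exponent across the product:
  M: 2·(1) − (1) − (-2) + (0) + (1) = 4
  L: 2·(2) − (2) − (1) + (1) + (0) = 2
  T: 2·(-2) − (-3) − (2) + (0) + (-2) = -5
So the dimensions are [M⁴ L² T⁻⁵].

M: 4, L: 2, T: -5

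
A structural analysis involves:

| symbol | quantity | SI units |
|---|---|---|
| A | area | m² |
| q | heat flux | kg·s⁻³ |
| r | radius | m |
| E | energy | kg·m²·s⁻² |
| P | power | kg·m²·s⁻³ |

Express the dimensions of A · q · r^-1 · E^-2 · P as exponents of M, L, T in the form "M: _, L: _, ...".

Collect each base-dimension exponent across the product:
  M: (0) + (1) − (0) − 2·(1) + (1) = 0
  L: (2) + (0) − (1) − 2·(2) + (2) = -1
  T: (0) + (-3) − (0) − 2·(-2) + (-3) = -2
So the dimensions are [L⁻¹ T⁻²].

M: 0, L: -1, T: -2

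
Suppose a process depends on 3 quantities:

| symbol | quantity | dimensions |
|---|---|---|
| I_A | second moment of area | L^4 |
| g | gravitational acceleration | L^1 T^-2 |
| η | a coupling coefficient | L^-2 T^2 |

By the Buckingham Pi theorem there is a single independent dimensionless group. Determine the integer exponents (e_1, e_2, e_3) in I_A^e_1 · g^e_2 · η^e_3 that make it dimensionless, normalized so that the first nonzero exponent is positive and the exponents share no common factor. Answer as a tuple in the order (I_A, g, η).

L: e_1·(4) + e_2·(1) + e_3·(-2) = 0
T: e_1·(0) + e_2·(-2) + e_3·(2) = 0
Solving this homogeneous linear system for the smallest-integer solution (first nonzero entry positive) gives (1, 4, 4).

(1, 4, 4)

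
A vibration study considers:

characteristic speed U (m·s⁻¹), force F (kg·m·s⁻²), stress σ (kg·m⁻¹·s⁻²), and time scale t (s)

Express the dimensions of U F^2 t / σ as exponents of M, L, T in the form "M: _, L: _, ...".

Collect each base-dimension exponent across the product:
  M: (0) + 2·(1) − (1) + (0) = 1
  L: (1) + 2·(1) − (-1) + (0) = 4
  T: (-1) + 2·(-2) − (-2) + (1) = -2
So the dimensions are [M L⁴ T⁻²].

M: 1, L: 4, T: -2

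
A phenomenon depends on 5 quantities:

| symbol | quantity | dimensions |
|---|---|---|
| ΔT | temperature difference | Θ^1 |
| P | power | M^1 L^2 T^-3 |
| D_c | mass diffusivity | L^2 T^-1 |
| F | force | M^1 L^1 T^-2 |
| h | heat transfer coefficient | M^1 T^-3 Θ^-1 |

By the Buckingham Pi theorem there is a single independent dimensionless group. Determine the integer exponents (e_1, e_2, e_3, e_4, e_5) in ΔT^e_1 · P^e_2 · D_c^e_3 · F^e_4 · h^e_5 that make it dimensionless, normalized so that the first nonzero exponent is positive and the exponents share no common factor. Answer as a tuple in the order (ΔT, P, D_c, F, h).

M: e_1·(0) + e_2·(1) + e_3·(0) + e_4·(1) + e_5·(1) = 0
L: e_1·(0) + e_2·(2) + e_3·(2) + e_4·(1) + e_5·(0) = 0
T: e_1·(0) + e_2·(-3) + e_3·(-1) + e_4·(-2) + e_5·(-3) = 0
Θ: e_1·(1) + e_2·(0) + e_3·(0) + e_4·(0) + e_5·(-1) = 0
Solving this homogeneous linear system for the smallest-integer solution (first nonzero entry positive) gives (1, -3, 2, 2, 1).

(1, -3, 2, 2, 1)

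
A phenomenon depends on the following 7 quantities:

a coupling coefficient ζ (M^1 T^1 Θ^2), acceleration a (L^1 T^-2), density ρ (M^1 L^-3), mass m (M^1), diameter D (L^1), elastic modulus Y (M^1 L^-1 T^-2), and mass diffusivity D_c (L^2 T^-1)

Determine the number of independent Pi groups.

3

There are 7 variables and 4 base dimensions (M, L, T, Θ).
The dimension matrix has rank 4.
Independent dimensionless groups: 7 − 4 = 3.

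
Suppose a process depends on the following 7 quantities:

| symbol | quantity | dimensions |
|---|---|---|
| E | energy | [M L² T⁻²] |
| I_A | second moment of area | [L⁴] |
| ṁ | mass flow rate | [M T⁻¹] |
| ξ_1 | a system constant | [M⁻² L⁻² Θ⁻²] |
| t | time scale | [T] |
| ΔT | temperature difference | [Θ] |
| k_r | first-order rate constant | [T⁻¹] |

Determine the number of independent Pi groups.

There are 7 variables and 4 base dimensions (M, L, T, Θ).
The dimension matrix has rank 4.
Independent dimensionless groups: 7 − 4 = 3.

3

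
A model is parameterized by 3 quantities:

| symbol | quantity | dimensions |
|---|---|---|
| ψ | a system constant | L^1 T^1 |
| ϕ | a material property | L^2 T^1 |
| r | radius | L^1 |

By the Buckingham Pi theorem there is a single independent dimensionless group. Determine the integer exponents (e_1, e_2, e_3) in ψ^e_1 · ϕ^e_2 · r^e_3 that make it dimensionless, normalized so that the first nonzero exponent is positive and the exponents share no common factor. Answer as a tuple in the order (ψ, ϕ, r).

L: e_1·(1) + e_2·(2) + e_3·(1) = 0
T: e_1·(1) + e_2·(1) + e_3·(0) = 0
Solving this homogeneous linear system for the smallest-integer solution (first nonzero entry positive) gives (1, -1, 1).

(1, -1, 1)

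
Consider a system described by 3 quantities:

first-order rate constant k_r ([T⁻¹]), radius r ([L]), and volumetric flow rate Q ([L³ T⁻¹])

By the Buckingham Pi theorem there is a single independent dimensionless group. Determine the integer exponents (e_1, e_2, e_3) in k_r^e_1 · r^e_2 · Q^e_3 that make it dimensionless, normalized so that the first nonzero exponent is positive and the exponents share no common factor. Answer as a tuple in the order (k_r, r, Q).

(1, 3, -1)

L: e_1·(0) + e_2·(1) + e_3·(3) = 0
T: e_1·(-1) + e_2·(0) + e_3·(-1) = 0
Solving this homogeneous linear system for the smallest-integer solution (first nonzero entry positive) gives (1, 3, -1).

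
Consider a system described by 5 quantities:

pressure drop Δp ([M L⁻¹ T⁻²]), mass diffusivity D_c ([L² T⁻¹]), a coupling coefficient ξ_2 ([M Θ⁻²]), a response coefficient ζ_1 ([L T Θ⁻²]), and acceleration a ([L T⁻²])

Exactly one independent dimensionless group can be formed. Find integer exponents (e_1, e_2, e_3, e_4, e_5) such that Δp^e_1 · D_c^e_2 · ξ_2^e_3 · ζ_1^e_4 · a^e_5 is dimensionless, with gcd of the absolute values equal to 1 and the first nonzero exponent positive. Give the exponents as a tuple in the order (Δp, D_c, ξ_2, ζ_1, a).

M: e_1·(1) + e_2·(0) + e_3·(1) + e_4·(0) + e_5·(0) = 0
L: e_1·(-1) + e_2·(2) + e_3·(0) + e_4·(1) + e_5·(1) = 0
T: e_1·(-2) + e_2·(-1) + e_3·(0) + e_4·(1) + e_5·(-2) = 0
Θ: e_1·(0) + e_2·(0) + e_3·(-2) + e_4·(-2) + e_5·(0) = 0
Solving this homogeneous linear system for the smallest-integer solution (first nonzero entry positive) gives (3, 1, -3, 3, -2).

(3, 1, -3, 3, -2)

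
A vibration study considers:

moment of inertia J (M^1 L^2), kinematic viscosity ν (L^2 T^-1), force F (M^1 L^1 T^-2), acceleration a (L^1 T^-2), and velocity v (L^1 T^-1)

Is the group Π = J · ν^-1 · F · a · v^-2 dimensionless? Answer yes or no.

Sum the exponent of each base dimension across the product:
  M: [J]_M − [ν]_M + [F]_M + [a]_M − 2·[v]_M = (1) − (0) + (1) + (0) − 2·(0) = 2
  L: [J]_L − [ν]_L + [F]_L + [a]_L − 2·[v]_L = (2) − (2) + (1) + (1) − 2·(1) = 0
  T: [J]_T − [ν]_T + [F]_T + [a]_T − 2·[v]_T = (0) − (-1) + (-2) + (-2) − 2·(-1) = -1
Net dimensions [M² T⁻¹] ≠ [1] — not dimensionless.

no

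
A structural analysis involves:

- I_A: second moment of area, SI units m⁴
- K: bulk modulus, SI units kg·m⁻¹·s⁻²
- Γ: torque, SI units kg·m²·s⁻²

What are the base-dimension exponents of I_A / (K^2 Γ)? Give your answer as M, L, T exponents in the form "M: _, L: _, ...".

M: -3, L: 4, T: 6

Collect each base-dimension exponent across the product:
  M: (0) − 2·(1) − (1) = -3
  L: (4) − 2·(-1) − (2) = 4
  T: (0) − 2·(-2) − (-2) = 6
So the dimensions are [M⁻³ L⁴ T⁶].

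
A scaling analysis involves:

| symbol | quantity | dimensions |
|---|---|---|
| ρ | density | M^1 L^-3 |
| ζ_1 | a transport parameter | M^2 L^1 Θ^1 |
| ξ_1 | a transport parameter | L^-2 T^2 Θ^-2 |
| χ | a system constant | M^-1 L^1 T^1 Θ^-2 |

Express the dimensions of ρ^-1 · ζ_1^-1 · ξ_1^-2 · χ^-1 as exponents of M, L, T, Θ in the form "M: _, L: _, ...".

M: -2, L: 5, T: -5, Θ: 5

Collect each base-dimension exponent across the product:
  M: −(1) − (2) − 2·(0) − (-1) = -2
  L: −(-3) − (1) − 2·(-2) − (1) = 5
  T: −(0) − (0) − 2·(2) − (1) = -5
  Θ: −(0) − (1) − 2·(-2) − (-2) = 5
So the dimensions are [M⁻² L⁵ T⁻⁵ Θ⁵].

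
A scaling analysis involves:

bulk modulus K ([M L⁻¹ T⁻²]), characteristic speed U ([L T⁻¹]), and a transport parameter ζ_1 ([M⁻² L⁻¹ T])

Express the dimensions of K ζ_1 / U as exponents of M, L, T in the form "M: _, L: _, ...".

Collect each base-dimension exponent across the product:
  M: (1) − (0) + (-2) = -1
  L: (-1) − (1) + (-1) = -3
  T: (-2) − (-1) + (1) = 0
So the dimensions are [M⁻¹ L⁻³].

M: -1, L: -3, T: 0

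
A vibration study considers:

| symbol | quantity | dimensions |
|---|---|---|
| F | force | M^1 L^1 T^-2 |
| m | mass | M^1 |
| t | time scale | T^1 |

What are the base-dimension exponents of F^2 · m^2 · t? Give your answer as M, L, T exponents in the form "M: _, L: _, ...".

M: 4, L: 2, T: -3

Collect each base-dimension exponent across the product:
  M: 2·(1) + 2·(1) + (0) = 4
  L: 2·(1) + 2·(0) + (0) = 2
  T: 2·(-2) + 2·(0) + (1) = -3
So the dimensions are [M⁴ L² T⁻³].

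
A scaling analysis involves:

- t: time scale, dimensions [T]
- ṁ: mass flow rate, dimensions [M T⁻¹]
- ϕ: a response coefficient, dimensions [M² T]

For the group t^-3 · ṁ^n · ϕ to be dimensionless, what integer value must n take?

-2

Balance the M exponent: (1)·n from ṁ, plus −3·(0) + (2) = 2 from the rest, must sum to zero.
n + 2 = 0, so n = -2.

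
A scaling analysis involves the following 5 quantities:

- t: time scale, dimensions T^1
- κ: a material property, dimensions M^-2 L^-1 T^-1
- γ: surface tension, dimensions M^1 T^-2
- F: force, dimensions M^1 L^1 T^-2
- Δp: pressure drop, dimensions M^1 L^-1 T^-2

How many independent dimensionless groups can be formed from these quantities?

2

There are 5 variables and 3 base dimensions (M, L, T).
The dimension matrix has rank 3.
Independent dimensionless groups: 5 − 3 = 2.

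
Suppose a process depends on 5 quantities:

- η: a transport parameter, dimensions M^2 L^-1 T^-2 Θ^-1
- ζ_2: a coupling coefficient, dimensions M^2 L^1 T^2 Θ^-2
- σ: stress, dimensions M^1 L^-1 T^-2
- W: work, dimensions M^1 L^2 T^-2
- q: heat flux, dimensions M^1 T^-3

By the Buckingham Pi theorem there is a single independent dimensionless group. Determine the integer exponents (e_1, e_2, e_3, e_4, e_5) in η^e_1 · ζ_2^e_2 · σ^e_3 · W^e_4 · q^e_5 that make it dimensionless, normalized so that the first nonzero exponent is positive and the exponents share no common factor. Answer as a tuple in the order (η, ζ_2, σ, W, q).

M: e_1·(2) + e_2·(2) + e_3·(1) + e_4·(1) + e_5·(1) = 0
L: e_1·(-1) + e_2·(1) + e_3·(-1) + e_4·(2) + e_5·(0) = 0
T: e_1·(-2) + e_2·(2) + e_3·(-2) + e_4·(-2) + e_5·(-3) = 0
Θ: e_1·(-1) + e_2·(-2) + e_3·(0) + e_4·(0) + e_5·(0) = 0
Solving this homogeneous linear system for the smallest-integer solution (first nonzero entry positive) gives (2, -1, -1, 1, -2).

(2, -1, -1, 1, -2)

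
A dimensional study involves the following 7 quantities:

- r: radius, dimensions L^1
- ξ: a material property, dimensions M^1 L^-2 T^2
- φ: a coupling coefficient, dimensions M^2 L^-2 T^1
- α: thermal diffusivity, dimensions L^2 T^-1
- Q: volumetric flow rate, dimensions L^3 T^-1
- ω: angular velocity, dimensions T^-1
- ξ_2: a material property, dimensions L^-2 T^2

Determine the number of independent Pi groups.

4

There are 7 variables and 3 base dimensions (M, L, T).
The dimension matrix has rank 3.
Independent dimensionless groups: 7 − 3 = 4.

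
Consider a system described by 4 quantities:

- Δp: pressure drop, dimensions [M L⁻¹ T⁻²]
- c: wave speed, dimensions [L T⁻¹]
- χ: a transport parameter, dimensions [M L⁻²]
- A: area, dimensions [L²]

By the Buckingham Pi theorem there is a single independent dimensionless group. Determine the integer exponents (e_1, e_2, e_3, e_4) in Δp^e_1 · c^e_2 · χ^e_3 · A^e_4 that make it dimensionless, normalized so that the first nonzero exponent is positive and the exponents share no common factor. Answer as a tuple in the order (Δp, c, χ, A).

(2, -4, -2, 1)

M: e_1·(1) + e_2·(0) + e_3·(1) + e_4·(0) = 0
L: e_1·(-1) + e_2·(1) + e_3·(-2) + e_4·(2) = 0
T: e_1·(-2) + e_2·(-1) + e_3·(0) + e_4·(0) = 0
Solving this homogeneous linear system for the smallest-integer solution (first nonzero entry positive) gives (2, -4, -2, 1).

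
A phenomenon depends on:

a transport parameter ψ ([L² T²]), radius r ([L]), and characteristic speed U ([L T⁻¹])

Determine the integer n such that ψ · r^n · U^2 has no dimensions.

-4

Balance the L exponent: (1)·n from r, plus (2) + 2·(1) = 4 from the rest, must sum to zero.
n + 4 = 0, so n = -4.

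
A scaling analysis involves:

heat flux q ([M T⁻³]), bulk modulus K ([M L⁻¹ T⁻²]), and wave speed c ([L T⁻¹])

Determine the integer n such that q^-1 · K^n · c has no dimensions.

1

Balance the M exponent: (1)·n from K, plus −(1) + (0) = -1 from the rest, must sum to zero.
n − 1 = 0, so n = 1.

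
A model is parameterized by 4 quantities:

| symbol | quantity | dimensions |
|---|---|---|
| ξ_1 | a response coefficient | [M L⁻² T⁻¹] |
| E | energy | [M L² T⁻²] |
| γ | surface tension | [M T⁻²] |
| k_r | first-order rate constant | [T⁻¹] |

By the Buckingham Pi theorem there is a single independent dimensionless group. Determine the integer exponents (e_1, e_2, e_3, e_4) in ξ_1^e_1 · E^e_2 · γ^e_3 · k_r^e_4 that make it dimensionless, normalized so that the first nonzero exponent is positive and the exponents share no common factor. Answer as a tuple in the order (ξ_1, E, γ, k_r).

M: e_1·(1) + e_2·(1) + e_3·(1) + e_4·(0) = 0
L: e_1·(-2) + e_2·(2) + e_3·(0) + e_4·(0) = 0
T: e_1·(-1) + e_2·(-2) + e_3·(-2) + e_4·(-1) = 0
Solving this homogeneous linear system for the smallest-integer solution (first nonzero entry positive) gives (1, 1, -2, 1).

(1, 1, -2, 1)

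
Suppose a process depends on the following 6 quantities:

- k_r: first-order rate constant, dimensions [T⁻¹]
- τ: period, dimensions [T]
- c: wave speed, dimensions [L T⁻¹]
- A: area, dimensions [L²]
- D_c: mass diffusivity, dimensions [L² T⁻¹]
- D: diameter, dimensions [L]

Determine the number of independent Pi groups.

4

There are 6 variables and 2 base dimensions (L, T).
The dimension matrix has rank 2.
Independent dimensionless groups: 6 − 2 = 4.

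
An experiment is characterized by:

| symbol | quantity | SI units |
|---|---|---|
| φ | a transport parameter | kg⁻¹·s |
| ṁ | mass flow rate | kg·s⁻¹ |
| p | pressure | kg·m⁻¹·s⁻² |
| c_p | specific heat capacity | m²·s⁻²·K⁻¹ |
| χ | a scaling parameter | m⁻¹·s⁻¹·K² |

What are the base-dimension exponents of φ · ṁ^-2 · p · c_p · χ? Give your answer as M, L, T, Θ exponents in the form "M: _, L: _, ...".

M: -2, L: 0, T: -2, Θ: 1

Collect each base-dimension exponent across the product:
  M: (-1) − 2·(1) + (1) + (0) + (0) = -2
  L: (0) − 2·(0) + (-1) + (2) + (-1) = 0
  T: (1) − 2·(-1) + (-2) + (-2) + (-1) = -2
  Θ: (0) − 2·(0) + (0) + (-1) + (2) = 1
So the dimensions are [M⁻² T⁻² Θ].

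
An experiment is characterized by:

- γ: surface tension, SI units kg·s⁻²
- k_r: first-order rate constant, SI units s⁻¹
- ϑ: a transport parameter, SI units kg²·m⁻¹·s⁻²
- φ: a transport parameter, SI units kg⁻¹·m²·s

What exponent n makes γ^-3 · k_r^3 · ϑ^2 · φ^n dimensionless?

Balance the M exponent: (-1)·n from φ, plus −3·(1) + 3·(0) + 2·(2) = 1 from the rest, must sum to zero.
−n + 1 = 0, so n = 1.

1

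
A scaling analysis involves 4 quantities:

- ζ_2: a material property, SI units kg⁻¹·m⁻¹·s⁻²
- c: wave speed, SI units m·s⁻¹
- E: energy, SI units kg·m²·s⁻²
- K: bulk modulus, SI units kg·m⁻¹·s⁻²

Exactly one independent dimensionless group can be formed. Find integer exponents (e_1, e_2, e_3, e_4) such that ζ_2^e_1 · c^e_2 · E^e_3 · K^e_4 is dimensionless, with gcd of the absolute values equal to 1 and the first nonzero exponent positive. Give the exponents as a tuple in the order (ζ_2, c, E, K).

(1, -4, 2, -1)

M: e_1·(-1) + e_2·(0) + e_3·(1) + e_4·(1) = 0
L: e_1·(-1) + e_2·(1) + e_3·(2) + e_4·(-1) = 0
T: e_1·(-2) + e_2·(-1) + e_3·(-2) + e_4·(-2) = 0
Solving this homogeneous linear system for the smallest-integer solution (first nonzero entry positive) gives (1, -4, 2, -1).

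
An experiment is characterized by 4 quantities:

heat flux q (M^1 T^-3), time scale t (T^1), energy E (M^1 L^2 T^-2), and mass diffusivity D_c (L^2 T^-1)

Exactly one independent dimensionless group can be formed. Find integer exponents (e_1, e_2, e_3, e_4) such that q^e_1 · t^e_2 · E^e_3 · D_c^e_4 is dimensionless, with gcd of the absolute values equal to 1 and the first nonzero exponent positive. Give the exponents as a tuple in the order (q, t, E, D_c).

M: e_1·(1) + e_2·(0) + e_3·(1) + e_4·(0) = 0
L: e_1·(0) + e_2·(0) + e_3·(2) + e_4·(2) = 0
T: e_1·(-3) + e_2·(1) + e_3·(-2) + e_4·(-1) = 0
Solving this homogeneous linear system for the smallest-integer solution (first nonzero entry positive) gives (1, 2, -1, 1).

(1, 2, -1, 1)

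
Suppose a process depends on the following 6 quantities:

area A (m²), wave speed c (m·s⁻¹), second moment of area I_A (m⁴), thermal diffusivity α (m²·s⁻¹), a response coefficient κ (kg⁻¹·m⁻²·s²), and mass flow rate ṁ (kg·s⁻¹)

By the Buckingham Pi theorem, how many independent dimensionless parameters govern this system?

There are 6 variables and 3 base dimensions (M, L, T).
The dimension matrix has rank 3.
Independent dimensionless groups: 6 − 3 = 3.

3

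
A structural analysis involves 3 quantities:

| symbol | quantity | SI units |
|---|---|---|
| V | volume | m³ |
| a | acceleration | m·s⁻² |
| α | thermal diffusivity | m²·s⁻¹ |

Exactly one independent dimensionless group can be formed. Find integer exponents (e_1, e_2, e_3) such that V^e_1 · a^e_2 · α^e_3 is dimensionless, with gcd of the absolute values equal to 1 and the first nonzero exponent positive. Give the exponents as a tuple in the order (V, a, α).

L: e_1·(3) + e_2·(1) + e_3·(2) = 0
T: e_1·(0) + e_2·(-2) + e_3·(-1) = 0
Solving this homogeneous linear system for the smallest-integer solution (first nonzero entry positive) gives (1, 1, -2).

(1, 1, -2)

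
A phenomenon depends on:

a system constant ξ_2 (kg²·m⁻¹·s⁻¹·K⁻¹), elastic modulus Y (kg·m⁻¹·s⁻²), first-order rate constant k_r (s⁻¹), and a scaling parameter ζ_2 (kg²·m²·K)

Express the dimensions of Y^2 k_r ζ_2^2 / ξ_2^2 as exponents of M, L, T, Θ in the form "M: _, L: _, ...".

M: 2, L: 4, T: -3, Θ: 4

Collect each base-dimension exponent across the product:
  M: −2·(2) + 2·(1) + (0) + 2·(2) = 2
  L: −2·(-1) + 2·(-1) + (0) + 2·(2) = 4
  T: −2·(-1) + 2·(-2) + (-1) + 2·(0) = -3
  Θ: −2·(-1) + 2·(0) + (0) + 2·(1) = 4
So the dimensions are [M² L⁴ T⁻³ Θ⁴].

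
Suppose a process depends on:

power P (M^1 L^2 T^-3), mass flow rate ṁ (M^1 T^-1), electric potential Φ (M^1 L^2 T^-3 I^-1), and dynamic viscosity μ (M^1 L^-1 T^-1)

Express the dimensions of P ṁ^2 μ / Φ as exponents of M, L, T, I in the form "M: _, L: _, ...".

Collect each base-dimension exponent across the product:
  M: (1) + 2·(1) − (1) + (1) = 3
  L: (2) + 2·(0) − (2) + (-1) = -1
  T: (-3) + 2·(-1) − (-3) + (-1) = -3
  I: (0) + 2·(0) − (-1) + (0) = 1
So the dimensions are [M³ L⁻¹ T⁻³ I].

M: 3, L: -1, T: -3, I: 1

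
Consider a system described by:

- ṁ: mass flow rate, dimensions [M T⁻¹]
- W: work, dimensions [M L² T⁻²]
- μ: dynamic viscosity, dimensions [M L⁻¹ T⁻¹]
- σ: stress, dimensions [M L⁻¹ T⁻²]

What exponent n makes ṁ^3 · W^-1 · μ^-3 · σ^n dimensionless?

1

Balance the M exponent: (1)·n from σ, plus 3·(1) − (1) − 3·(1) = -1 from the rest, must sum to zero.
n − 1 = 0, so n = 1.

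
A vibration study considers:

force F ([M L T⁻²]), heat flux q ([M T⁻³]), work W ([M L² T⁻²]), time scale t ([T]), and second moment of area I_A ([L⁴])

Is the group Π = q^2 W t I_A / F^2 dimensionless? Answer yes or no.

no

Sum the exponent of each base dimension across the product:
  M: −2·[F]_M + 2·[q]_M + [W]_M + [t]_M + [I_A]_M = −2·(1) + 2·(1) + (1) + (0) + (0) = 1
  L: −2·[F]_L + 2·[q]_L + [W]_L + [t]_L + [I_A]_L = −2·(1) + 2·(0) + (2) + (0) + (4) = 4
  T: −2·[F]_T + 2·[q]_T + [W]_T + [t]_T + [I_A]_T = −2·(-2) + 2·(-3) + (-2) + (1) + (0) = -3
Net dimensions [M L⁴ T⁻³] ≠ [1] — not dimensionless.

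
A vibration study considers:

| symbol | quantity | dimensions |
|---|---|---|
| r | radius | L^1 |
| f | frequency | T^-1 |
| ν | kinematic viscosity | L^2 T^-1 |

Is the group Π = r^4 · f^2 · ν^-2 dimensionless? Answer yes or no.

yes

Sum the exponent of each base dimension across the product:
  L: 4·[r]_L + 2·[f]_L − 2·[ν]_L = 4·(1) + 2·(0) − 2·(2) = 0
  T: 4·[r]_T + 2·[f]_T − 2·[ν]_T = 4·(0) + 2·(-1) − 2·(-1) = 0
All base exponents vanish — dimensionless.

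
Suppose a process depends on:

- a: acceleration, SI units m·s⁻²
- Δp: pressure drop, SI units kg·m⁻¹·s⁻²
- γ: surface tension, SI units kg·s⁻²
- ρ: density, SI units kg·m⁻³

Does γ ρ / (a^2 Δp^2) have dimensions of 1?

no

Sum the exponent of each base dimension across the product:
  M: −2·[a]_M − 2·[Δp]_M + [γ]_M + [ρ]_M = −2·(0) − 2·(1) + (1) + (1) = 0
  L: −2·[a]_L − 2·[Δp]_L + [γ]_L + [ρ]_L = −2·(1) − 2·(-1) + (0) + (-3) = -3
  T: −2·[a]_T − 2·[Δp]_T + [γ]_T + [ρ]_T = −2·(-2) − 2·(-2) + (-2) + (0) = 6
Net dimensions [L⁻³ T⁶] ≠ [1] — not dimensionless.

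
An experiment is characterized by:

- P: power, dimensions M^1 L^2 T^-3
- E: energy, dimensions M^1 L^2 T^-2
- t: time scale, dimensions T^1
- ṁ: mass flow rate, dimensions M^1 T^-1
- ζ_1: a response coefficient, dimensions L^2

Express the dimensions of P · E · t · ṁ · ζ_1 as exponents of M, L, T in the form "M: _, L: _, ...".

Collect each base-dimension exponent across the product:
  M: (1) + (1) + (0) + (1) + (0) = 3
  L: (2) + (2) + (0) + (0) + (2) = 6
  T: (-3) + (-2) + (1) + (-1) + (0) = -5
So the dimensions are [M³ L⁶ T⁻⁵].

M: 3, L: 6, T: -5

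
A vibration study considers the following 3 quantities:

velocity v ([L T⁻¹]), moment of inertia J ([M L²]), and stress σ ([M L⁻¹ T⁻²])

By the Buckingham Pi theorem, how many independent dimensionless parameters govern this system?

0

There are 3 variables and 3 base dimensions (M, L, T).
The dimension matrix has rank 3.
Independent dimensionless groups: 3 − 3 = 0.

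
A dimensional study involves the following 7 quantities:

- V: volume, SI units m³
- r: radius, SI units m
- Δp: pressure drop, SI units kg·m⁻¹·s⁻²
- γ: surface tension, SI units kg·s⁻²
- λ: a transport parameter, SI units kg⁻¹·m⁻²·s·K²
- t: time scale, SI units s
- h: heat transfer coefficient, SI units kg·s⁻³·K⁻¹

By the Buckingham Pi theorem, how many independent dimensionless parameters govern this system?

3

There are 7 variables and 4 base dimensions (M, L, T, Θ).
The dimension matrix has rank 4.
Independent dimensionless groups: 7 − 4 = 3.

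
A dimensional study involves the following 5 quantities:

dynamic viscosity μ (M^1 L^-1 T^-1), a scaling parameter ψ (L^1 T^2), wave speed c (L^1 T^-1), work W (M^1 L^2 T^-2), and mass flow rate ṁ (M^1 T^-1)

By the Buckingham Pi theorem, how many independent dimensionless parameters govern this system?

2

There are 5 variables and 3 base dimensions (M, L, T).
The dimension matrix has rank 3.
Independent dimensionless groups: 5 − 3 = 2.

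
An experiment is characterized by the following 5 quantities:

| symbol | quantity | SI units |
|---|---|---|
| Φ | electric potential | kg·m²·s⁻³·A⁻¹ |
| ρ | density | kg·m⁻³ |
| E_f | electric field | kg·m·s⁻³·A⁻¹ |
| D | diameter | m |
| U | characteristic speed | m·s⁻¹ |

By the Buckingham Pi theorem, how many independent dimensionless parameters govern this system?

1

There are 5 variables and 4 base dimensions (M, L, T, I).
The dimension matrix has rank 4.
Independent dimensionless groups: 5 − 4 = 1.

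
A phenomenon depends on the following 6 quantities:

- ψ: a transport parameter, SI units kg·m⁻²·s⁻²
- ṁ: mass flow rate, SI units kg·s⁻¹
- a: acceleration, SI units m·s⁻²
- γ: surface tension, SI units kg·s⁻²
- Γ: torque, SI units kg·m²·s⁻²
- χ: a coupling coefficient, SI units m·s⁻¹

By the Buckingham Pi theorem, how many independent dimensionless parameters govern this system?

3

There are 6 variables and 3 base dimensions (M, L, T).
The dimension matrix has rank 3.
Independent dimensionless groups: 6 − 3 = 3.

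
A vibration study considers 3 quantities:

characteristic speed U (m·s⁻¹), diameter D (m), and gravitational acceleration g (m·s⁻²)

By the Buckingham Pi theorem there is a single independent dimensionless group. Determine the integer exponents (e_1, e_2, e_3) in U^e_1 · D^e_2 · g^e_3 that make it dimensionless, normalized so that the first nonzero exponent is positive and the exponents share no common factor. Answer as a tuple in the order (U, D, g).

L: e_1·(1) + e_2·(1) + e_3·(1) = 0
T: e_1·(-1) + e_2·(0) + e_3·(-2) = 0
Solving this homogeneous linear system for the smallest-integer solution (first nonzero entry positive) gives (2, -1, -1).

(2, -1, -1)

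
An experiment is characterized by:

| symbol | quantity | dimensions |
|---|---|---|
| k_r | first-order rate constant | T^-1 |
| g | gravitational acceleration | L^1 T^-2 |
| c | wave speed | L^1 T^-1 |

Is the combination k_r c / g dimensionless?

Sum the exponent of each base dimension across the product:
  L: [k_r]_L − [g]_L + [c]_L = (0) − (1) + (1) = 0
  T: [k_r]_T − [g]_T + [c]_T = (-1) − (-2) + (-1) = 0
All base exponents vanish — dimensionless.

yes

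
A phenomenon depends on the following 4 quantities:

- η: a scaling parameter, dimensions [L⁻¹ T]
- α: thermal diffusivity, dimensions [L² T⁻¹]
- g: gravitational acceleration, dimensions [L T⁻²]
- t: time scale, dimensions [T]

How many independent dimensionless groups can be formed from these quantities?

There are 4 variables and 2 base dimensions (L, T).
The dimension matrix has rank 2.
Independent dimensionless groups: 4 − 2 = 2.

2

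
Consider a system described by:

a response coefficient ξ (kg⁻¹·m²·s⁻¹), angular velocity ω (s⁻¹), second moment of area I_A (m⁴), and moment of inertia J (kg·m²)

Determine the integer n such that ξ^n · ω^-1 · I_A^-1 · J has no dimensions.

1

Balance the M exponent: (-1)·n from ξ, plus −(0) − (0) + (1) = 1 from the rest, must sum to zero.
−n + 1 = 0, so n = 1.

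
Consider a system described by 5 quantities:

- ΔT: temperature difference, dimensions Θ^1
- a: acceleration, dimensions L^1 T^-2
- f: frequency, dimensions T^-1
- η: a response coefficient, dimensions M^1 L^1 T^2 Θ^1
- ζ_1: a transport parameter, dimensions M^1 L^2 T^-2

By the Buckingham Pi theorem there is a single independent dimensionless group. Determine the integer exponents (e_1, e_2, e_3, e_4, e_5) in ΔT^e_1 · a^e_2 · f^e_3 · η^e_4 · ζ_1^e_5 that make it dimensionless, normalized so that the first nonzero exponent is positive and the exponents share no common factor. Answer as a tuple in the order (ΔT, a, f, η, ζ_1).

(1, -1, -2, -1, 1)

M: e_1·(0) + e_2·(0) + e_3·(0) + e_4·(1) + e_5·(1) = 0
L: e_1·(0) + e_2·(1) + e_3·(0) + e_4·(1) + e_5·(2) = 0
T: e_1·(0) + e_2·(-2) + e_3·(-1) + e_4·(2) + e_5·(-2) = 0
Θ: e_1·(1) + e_2·(0) + e_3·(0) + e_4·(1) + e_5·(0) = 0
Solving this homogeneous linear system for the smallest-integer solution (first nonzero entry positive) gives (1, -1, -2, -1, 1).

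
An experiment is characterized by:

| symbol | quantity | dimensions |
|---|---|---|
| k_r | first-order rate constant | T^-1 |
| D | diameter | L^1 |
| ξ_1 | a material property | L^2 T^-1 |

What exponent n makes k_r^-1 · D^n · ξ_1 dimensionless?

-2

Balance the L exponent: (1)·n from D, plus −(0) + (2) = 2 from the rest, must sum to zero.
n + 2 = 0, so n = -2.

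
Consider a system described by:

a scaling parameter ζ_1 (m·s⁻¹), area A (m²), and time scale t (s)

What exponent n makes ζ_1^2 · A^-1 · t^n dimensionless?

2

Balance the T exponent: (1)·n from t, plus 2·(-1) − (0) = -2 from the rest, must sum to zero.
n − 2 = 0, so n = 2.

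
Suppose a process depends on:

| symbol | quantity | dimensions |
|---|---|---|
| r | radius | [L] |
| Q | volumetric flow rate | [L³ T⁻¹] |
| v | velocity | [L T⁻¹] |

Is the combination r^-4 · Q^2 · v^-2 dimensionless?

Sum the exponent of each base dimension across the product:
  L: −4·[r]_L + 2·[Q]_L − 2·[v]_L = −4·(1) + 2·(3) − 2·(1) = 0
  T: −4·[r]_T + 2·[Q]_T − 2·[v]_T = −4·(0) + 2·(-1) − 2·(-1) = 0
All base exponents vanish — dimensionless.

yes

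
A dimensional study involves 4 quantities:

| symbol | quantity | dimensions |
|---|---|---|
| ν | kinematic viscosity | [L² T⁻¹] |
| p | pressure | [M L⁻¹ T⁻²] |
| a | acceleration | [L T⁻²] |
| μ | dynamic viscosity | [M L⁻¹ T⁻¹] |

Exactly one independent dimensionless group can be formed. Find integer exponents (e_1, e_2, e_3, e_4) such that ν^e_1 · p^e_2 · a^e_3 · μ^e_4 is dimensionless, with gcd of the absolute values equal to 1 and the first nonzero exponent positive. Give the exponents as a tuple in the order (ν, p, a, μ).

(1, 3, -2, -3)

M: e_1·(0) + e_2·(1) + e_3·(0) + e_4·(1) = 0
L: e_1·(2) + e_2·(-1) + e_3·(1) + e_4·(-1) = 0
T: e_1·(-1) + e_2·(-2) + e_3·(-2) + e_4·(-1) = 0
Solving this homogeneous linear system for the smallest-integer solution (first nonzero entry positive) gives (1, 3, -2, -3).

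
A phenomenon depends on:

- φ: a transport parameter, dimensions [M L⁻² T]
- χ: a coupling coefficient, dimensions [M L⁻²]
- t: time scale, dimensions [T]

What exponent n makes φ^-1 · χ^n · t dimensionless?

Balance the M exponent: (1)·n from χ, plus −(1) + (0) = -1 from the rest, must sum to zero.
n − 1 = 0, so n = 1.

1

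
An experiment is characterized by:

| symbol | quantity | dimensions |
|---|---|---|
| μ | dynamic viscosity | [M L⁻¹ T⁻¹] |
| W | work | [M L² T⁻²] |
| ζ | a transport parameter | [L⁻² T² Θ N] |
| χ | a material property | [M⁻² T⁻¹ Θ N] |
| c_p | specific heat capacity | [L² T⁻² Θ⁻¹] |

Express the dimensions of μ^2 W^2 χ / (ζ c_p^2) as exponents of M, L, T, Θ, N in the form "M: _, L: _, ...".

Collect each base-dimension exponent across the product:
  M: 2·(1) + 2·(1) − (0) + (-2) − 2·(0) = 2
  L: 2·(-1) + 2·(2) − (-2) + (0) − 2·(2) = 0
  T: 2·(-1) + 2·(-2) − (2) + (-1) − 2·(-2) = -5
  Θ: 2·(0) + 2·(0) − (1) + (1) − 2·(-1) = 2
  N: 2·(0) + 2·(0) − (1) + (1) − 2·(0) = 0
So the dimensions are [M² T⁻⁵ Θ²].

M: 2, L: 0, T: -5, Θ: 2, N: 0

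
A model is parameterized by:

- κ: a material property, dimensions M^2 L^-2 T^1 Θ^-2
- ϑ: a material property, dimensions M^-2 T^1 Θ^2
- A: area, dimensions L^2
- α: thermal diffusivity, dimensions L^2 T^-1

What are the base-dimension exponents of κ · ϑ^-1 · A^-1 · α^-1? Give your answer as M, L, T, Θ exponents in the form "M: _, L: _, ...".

M: 4, L: -6, T: 1, Θ: -4

Collect each base-dimension exponent across the product:
  M: (2) − (-2) − (0) − (0) = 4
  L: (-2) − (0) − (2) − (2) = -6
  T: (1) − (1) − (0) − (-1) = 1
  Θ: (-2) − (2) − (0) − (0) = -4
So the dimensions are [M⁴ L⁻⁶ T Θ⁻⁴].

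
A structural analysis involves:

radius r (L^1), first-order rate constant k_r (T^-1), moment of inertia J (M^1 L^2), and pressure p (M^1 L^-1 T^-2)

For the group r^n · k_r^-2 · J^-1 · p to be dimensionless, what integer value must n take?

Balance the L exponent: (1)·n from r, plus −2·(0) − (2) + (-1) = -3 from the rest, must sum to zero.
n − 3 = 0, so n = 3.

3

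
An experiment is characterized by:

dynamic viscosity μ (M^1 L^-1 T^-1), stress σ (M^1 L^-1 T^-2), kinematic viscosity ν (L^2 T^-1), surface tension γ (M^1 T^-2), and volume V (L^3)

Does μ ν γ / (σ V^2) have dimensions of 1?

no

Sum the exponent of each base dimension across the product:
  M: [μ]_M − [σ]_M + [ν]_M + [γ]_M − 2·[V]_M = (1) − (1) + (0) + (1) − 2·(0) = 1
  L: [μ]_L − [σ]_L + [ν]_L + [γ]_L − 2·[V]_L = (-1) − (-1) + (2) + (0) − 2·(3) = -4
  T: [μ]_T − [σ]_T + [ν]_T + [γ]_T − 2·[V]_T = (-1) − (-2) + (-1) + (-2) − 2·(0) = -2
Net dimensions [M L⁻⁴ T⁻²] ≠ [1] — not dimensionless.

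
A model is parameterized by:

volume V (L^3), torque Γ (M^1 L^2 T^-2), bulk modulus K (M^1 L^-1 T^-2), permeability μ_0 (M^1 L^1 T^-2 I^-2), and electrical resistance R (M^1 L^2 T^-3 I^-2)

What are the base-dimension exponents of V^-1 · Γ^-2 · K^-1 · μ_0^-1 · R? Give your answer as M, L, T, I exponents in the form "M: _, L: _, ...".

M: -3, L: -5, T: 5, I: 0

Collect each base-dimension exponent across the product:
  M: −(0) − 2·(1) − (1) − (1) + (1) = -3
  L: −(3) − 2·(2) − (-1) − (1) + (2) = -5
  T: −(0) − 2·(-2) − (-2) − (-2) + (-3) = 5
  I: −(0) − 2·(0) − (0) − (-2) + (-2) = 0
So the dimensions are [M⁻³ L⁻⁵ T⁵].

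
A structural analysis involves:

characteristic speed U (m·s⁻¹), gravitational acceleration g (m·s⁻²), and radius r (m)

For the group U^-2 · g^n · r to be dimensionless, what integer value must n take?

Balance the L exponent: (1)·n from g, plus −2·(1) + (1) = -1 from the rest, must sum to zero.
n − 1 = 0, so n = 1.

1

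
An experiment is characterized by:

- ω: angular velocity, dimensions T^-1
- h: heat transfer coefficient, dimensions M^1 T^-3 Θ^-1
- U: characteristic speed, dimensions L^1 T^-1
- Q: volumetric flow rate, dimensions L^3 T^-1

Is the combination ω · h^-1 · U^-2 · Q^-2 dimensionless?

Sum the exponent of each base dimension across the product:
  M: [ω]_M − [h]_M − 2·[U]_M − 2·[Q]_M = (0) − (1) − 2·(0) − 2·(0) = -1
  L: [ω]_L − [h]_L − 2·[U]_L − 2·[Q]_L = (0) − (0) − 2·(1) − 2·(3) = -8
  T: [ω]_T − [h]_T − 2·[U]_T − 2·[Q]_T = (-1) − (-3) − 2·(-1) − 2·(-1) = 6
  Θ: [ω]_Θ − [h]_Θ − 2·[U]_Θ − 2·[Q]_Θ = (0) − (-1) − 2·(0) − 2·(0) = 1
Net dimensions [M⁻¹ L⁻⁸ T⁶ Θ] ≠ [1] — not dimensionless.

no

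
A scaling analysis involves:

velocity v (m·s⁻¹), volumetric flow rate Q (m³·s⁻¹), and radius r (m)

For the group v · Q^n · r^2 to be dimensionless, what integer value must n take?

-1

Balance the L exponent: (3)·n from Q, plus (1) + 2·(1) = 3 from the rest, must sum to zero.
3n + 3 = 0, so n = -1.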